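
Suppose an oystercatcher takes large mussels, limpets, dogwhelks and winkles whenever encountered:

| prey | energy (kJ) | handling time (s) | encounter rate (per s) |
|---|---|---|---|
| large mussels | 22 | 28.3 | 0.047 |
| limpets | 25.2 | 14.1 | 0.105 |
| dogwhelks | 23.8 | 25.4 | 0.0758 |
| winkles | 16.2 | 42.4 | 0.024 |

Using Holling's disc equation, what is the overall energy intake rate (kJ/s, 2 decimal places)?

R = Σλ_iE_i / (1 + Σλ_ih_i)
Numerator: 0.047×22 + 0.105×25.2 + 0.0758×23.8 + 0.024×16.2 = 5.873
Denominator: 1 + 0.047×28.3 + 0.105×14.1 + 0.0758×25.4 + 0.024×42.4 = 6.754
R = 5.873/6.754 = 0.8696 kJ/s

0.87 kJ/s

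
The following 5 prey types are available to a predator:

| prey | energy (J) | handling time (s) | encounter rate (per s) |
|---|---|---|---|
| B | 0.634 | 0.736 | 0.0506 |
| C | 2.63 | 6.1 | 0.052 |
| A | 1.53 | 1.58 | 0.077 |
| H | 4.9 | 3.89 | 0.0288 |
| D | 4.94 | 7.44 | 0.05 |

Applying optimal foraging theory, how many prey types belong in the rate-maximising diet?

5

E/h in descending order: H 1.26, A 0.968, B 0.861, D 0.664, C 0.431 J/s. The optimal diet is the largest prefix of this list for which every included type satisfies E_i/h_i > R on the types above it.
Rate on top 1: 0.1269. A: 0.968 > 0.1269 → include.
Rate on top 2: 0.2099. B: 0.861 > 0.2099 → include.
Rate on top 3: 0.229. D: 0.664 > 0.229 → include.
Rate on top 4: 0.3275. C: 0.431 > 0.3275 → include.
Optimal diet: H, A, B, D, C — 5 of 5 types.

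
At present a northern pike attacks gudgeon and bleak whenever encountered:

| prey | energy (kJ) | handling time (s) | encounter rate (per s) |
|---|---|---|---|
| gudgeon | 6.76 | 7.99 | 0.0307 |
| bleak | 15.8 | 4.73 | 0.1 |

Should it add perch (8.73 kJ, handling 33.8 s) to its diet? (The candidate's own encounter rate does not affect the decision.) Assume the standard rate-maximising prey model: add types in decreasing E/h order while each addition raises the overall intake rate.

On gudgeon and bleak alone, R = ΣλE/(1+Σλh) = 1.788/1.718 = 1.04 kJ/s.
Profitability of perch: 8.73/33.8 = 0.2583 kJ/s.
Since 0.2583 < R, time spent handling perch is better spent searching.

No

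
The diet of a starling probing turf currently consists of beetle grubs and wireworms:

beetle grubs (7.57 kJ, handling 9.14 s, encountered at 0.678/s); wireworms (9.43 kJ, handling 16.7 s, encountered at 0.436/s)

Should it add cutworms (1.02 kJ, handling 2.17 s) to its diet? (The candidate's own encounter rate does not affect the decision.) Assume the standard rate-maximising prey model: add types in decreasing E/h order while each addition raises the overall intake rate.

Current rate: (0.678×7.57 + 0.436×9.43)/(1 + 0.678×9.14 + 0.436×16.7) = 0.6385 kJ/s.
cutworms: E/h = 1.02/2.17 = 0.47 kJ/s.
Since 0.47 < R, time spent handling cutworms is better spent searching.

No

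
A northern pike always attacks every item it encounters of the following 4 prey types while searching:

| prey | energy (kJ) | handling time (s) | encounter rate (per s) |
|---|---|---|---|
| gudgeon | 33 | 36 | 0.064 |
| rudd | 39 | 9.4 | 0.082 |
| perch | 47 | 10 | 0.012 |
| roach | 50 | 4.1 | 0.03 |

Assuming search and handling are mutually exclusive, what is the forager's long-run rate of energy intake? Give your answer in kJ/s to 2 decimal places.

1.71 kJ/s

R = (0.064×33 + 0.082×39 + 0.012×47 + 0.03×50) / (1 + 0.064×36 + 0.082×9.4 + 0.012×10 + 0.03×4.1) = 7.374/4.318 = 1.708 kJ/s.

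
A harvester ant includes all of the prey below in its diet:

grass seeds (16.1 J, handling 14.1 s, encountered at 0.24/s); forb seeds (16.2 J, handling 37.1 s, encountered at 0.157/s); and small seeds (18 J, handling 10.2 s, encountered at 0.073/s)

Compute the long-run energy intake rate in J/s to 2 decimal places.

R = Σλ_iE_i / (1 + Σλ_ih_i)
Numerator: 0.24×16.1 + 0.157×16.2 + 0.073×18 = 7.721
Denominator: 1 + 0.24×14.1 + 0.157×37.1 + 0.073×10.2 = 10.95
R = 7.721/10.95 = 0.7049 J/s

0.70 J/s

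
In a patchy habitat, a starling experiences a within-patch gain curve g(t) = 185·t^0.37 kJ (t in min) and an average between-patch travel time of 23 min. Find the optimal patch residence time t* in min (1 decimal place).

Maximise g(t)/(T+t): set derivative to zero → g'(t)(T+t) = g(t).
g'(t) = 0.37·185·t^-0.63. Setting 0.37·185·t^-0.63 = 185·t^0.37/(23+t) gives 0.37(23+t) = t, so 0.63·t = 0.37×23.
t* = 0.37×23/0.63 = 13.51 min.

13.5 min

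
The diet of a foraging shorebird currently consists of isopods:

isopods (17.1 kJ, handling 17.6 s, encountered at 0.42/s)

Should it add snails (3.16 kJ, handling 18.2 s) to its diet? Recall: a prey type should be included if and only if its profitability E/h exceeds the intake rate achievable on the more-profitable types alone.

On isopods alone, R = ΣλE/(1+Σλh) = 7.182/8.392 = 0.8558 kJ/s.
Profitability of snails: 3.16/18.2 = 0.1736 kJ/s.
0.1736 < 0.8558, so adding snails would lower the average — exclude it.

No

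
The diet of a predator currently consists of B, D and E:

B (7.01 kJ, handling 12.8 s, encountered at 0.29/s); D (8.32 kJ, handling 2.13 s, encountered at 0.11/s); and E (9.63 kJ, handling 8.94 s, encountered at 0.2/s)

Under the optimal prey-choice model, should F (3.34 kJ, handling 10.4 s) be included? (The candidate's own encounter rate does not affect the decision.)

Intake rate on the current diet: R = (0.29×7.01 + 0.11×8.32 + 0.2×9.63) / (1 + 0.29×12.8 + 0.11×2.13 + 0.2×8.94) = 4.874/6.734 = 0.7238 kJ/s.
F: E/h = 3.34/10.4 = 0.3212 kJ/s.
0.3212 < 0.7238, so adding F would lower the average — exclude it.

No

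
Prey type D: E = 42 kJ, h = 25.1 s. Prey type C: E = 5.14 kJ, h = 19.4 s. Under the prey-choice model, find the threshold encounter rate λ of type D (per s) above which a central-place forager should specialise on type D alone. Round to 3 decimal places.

0.007 per s

Drop type C once their profitability E₂/h₂ falls below the rate achievable on type D alone: E₂/h₂ = λE₁/(1 + λh₁).
Solve for λ: λE₁h₂ = E₂(1 + λh₁) → λ(E₁h₂ − E₂h₁) = E₂ → λ = E₂/(E₁h₂ − E₂h₁).
λ = 5.14/(42×19.4 − 5.14×25.1) = 5.14/685.8 = 0.007495 per s.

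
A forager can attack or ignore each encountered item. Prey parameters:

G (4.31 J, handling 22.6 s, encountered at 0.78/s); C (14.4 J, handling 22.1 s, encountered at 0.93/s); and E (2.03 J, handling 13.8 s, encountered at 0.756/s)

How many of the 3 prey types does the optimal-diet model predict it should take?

1

Profitabilities (E/h, J/s): C 0.652, G 0.191, E 0.147. Add prey in this order while the next type's profitability exceeds the intake rate on those already taken.
Rate on top 1: 0.6214. G: 0.191 < 0.6214 → exclude; stop.
Optimal diet: C — 1 of 3 types.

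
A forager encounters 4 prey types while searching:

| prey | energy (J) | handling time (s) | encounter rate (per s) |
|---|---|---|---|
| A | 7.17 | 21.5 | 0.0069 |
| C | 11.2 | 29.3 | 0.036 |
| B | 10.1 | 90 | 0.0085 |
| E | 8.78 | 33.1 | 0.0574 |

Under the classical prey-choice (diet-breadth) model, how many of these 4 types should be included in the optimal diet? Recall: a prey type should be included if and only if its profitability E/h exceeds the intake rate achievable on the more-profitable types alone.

3

E/h in descending order: C 0.382, A 0.333, E 0.265, B 0.112 J/s. The optimal diet is the largest prefix of this list for which every included type satisfies E_i/h_i > R on the types above it.
Rate on top 1: 0.1962. A: 0.333 > 0.1962 → include.
Rate on top 2: 0.2055. E: 0.265 > 0.2055 → include.
Rate on top 3: 0.2332. B: 0.112 < 0.2332 → exclude; stop.
Optimal diet: C, A, E — 3 of 4 types.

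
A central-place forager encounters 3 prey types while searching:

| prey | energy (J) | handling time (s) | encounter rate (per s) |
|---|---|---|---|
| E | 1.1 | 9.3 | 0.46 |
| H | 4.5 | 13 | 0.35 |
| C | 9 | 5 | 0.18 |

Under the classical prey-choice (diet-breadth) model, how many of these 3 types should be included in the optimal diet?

1

Profitabilities (E/h, J/s): C 1.8, H 0.346, E 0.118. Add prey in this order while the next type's profitability exceeds the intake rate on those already taken.
Rate on top 1: 0.8526. H: 0.346 < 0.8526 → exclude; stop.
Optimal diet: C — 1 of 3 types.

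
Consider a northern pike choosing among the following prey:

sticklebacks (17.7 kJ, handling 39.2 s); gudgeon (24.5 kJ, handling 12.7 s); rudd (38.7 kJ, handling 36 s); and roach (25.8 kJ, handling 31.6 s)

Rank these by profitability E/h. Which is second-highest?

In descending order of E/h:
gudgeon: 24.5/12.7 = 1.93 kJ/s
rudd: 38.7/36 = 1.08 kJ/s
roach: 25.8/31.6 = 0.816 kJ/s
sticklebacks: 17.7/39.2 = 0.452 kJ/s

rudd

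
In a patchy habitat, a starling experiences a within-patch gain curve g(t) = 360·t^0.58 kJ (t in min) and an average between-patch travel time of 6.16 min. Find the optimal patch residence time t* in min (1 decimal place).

Optimal t* satisfies g'(t*) = g(t*)/(T + t*).
g'(t) = 0.58·360·t^-0.42. Setting 0.58·360·t^-0.42 = 360·t^0.58/(6.16+t) gives 0.58(6.16+t) = t, so 0.42·t = 0.58×6.16.
t* = 0.58×6.16/0.42 = 8.507 min.

8.5 min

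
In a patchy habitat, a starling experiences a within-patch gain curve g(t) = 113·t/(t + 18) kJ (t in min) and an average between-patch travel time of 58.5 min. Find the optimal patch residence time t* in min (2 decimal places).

32.45 min

By the marginal value theorem, leave when the instantaneous gain rate g'(t) equals the habitat-wide average g(t)/(T + t).
g'(t) = 113·18/(t + 18)². Setting 113·18/(t+18)² = 113t/[(t+18)(58.5+t)] gives 18(58.5+t) = t(t+18), so t² = 18×58.5 = 1053.
t* = √1053 = 32.45 min.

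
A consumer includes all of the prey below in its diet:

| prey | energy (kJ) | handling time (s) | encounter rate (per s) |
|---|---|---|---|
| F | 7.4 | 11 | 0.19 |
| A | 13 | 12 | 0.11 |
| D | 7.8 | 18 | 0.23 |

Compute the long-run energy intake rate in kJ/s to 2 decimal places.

R = (0.19×7.4 + 0.11×13 + 0.23×7.8) / (1 + 0.19×11 + 0.11×12 + 0.23×18) = 4.63/8.55 = 0.5415 kJ/s.

0.54 kJ/s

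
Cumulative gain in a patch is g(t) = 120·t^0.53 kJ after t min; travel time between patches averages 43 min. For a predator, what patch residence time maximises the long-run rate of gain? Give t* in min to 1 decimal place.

Optimal t* satisfies g'(t*) = g(t*)/(T + t*).
g'(t) = 0.53·120·t^-0.47. Setting 0.53·120·t^-0.47 = 120·t^0.53/(43+t) gives 0.53(43+t) = t, so 0.47·t = 0.53×43.
t* = 0.53×43/0.47 = 48.49 min.

48.5 min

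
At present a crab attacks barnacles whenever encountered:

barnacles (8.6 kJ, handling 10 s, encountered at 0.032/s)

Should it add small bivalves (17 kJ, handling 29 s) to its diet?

Yes

Intake rate on the current diet: R = (0.032×8.6) / (1 + 0.032×10) = 0.2752/1.32 = 0.2085 kJ/s.
Profitability of small bivalves: 17/29 = 0.5862 kJ/s.
0.5862 > 0.2085, so adding small bivalves raises the average — include it.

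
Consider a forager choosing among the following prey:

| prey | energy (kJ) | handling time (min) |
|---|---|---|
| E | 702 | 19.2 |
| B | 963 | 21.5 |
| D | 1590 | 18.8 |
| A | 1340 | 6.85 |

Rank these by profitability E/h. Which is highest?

A

In descending order of E/h:
A: 1340/6.85 = 196 kJ/min
D: 1590/18.8 = 84.6 kJ/min
B: 963/21.5 = 44.8 kJ/min
E: 702/19.2 = 36.6 kJ/min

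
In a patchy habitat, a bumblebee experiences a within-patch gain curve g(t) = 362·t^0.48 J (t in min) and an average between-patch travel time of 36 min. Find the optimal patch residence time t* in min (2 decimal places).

Maximise g(t)/(T+t): set derivative to zero → g'(t)(T+t) = g(t).
g'(t) = 0.48·362·t^-0.52. Setting 0.48·362·t^-0.52 = 362·t^0.48/(36+t) gives 0.48(36+t) = t, so 0.52·t = 0.48×36.
t* = 0.48×36/0.52 = 33.23 min.

33.23 min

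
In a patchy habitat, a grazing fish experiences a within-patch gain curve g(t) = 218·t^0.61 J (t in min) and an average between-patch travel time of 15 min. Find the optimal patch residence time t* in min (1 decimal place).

By the marginal value theorem, leave when the instantaneous gain rate g'(t) equals the habitat-wide average g(t)/(T + t).
g'(t) = 0.61·218·t^-0.39. Setting 0.61·218·t^-0.39 = 218·t^0.61/(15+t) gives 0.61(15+t) = t, so 0.39·t = 0.61×15.
t* = 0.61×15/0.39 = 23.46 min.

23.5 min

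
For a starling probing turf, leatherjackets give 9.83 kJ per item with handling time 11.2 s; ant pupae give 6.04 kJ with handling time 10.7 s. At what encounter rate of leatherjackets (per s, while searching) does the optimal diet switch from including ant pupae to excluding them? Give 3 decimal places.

The zero-one rule: include ant pupae iff E₂/h₂ > λE₁/(1+λh₁). Equality gives the switch point.
λE₁h₂ = E₂ + λE₂h₁ ⇒ λ = E₂/(E₁h₂ − E₂h₁) = 6.04/(105.2 − 67.65) = 0.1609 per s.

0.161 per s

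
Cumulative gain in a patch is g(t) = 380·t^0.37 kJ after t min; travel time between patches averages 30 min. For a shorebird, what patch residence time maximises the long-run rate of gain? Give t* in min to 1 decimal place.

Maximise g(t)/(T+t): set derivative to zero → g'(t)(T+t) = g(t).
g'(t) = 0.37·380·t^-0.63. Setting 0.37·380·t^-0.63 = 380·t^0.37/(30+t) gives 0.37(30+t) = t, so 0.63·t = 0.37×30.
t* = 0.37×30/0.63 = 17.62 min.

17.6 min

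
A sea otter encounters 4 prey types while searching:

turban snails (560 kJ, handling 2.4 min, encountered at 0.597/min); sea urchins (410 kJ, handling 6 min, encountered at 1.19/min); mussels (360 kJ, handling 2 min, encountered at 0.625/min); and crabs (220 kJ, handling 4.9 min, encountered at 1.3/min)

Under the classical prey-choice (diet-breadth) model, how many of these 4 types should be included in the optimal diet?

Profitabilities (E/h, kJ/min): turban snails 233, mussels 180, sea urchins 68.3, crabs 44.9. Add prey in this order while the next type's profitability exceeds the intake rate on those already taken.
Rate on top 1: 137.4. mussels: 180 > 137.4 → include.
Rate on top 2: 151.9. sea urchins: 68.3 < 151.9 → exclude; stop.
Optimal diet: turban snails, mussels — 2 of 4 types.

2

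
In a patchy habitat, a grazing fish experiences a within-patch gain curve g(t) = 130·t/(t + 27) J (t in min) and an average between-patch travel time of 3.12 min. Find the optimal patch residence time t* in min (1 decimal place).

Maximise g(t)/(T+t): set derivative to zero → g'(t)(T+t) = g(t).
g'(t) = 130·27/(t + 27)². Setting 130·27/(t+27)² = 130t/[(t+27)(3.12+t)] gives 27(3.12+t) = t(t+27), so t² = 27×3.12 = 84.24.
t* = √84.24 = 9.178 min.

9.2 min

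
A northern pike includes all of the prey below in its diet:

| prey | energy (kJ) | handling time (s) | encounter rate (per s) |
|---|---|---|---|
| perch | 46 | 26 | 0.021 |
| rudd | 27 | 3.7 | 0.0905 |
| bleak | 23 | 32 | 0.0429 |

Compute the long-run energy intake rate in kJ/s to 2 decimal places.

Energy encountered per unit search time: 0.021×46 + 0.0905×27 + 0.0429×23 = 4.396 kJ/s.
Handling time per unit search time: 0.021×26 + 0.0905×3.7 + 0.0429×32 = 2.254.
Rate = 4.396/(1 + 2.254) = 1.351 kJ/s.

1.35 kJ/s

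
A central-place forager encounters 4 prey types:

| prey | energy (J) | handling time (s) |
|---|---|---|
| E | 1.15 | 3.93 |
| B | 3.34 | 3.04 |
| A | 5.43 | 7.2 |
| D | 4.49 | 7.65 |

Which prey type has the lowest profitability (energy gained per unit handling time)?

E

Profitability E/h (J/s): E = 1.15/3.93 = 0.293, B = 3.34/3.04 = 1.1, A = 5.43/7.2 = 0.754, D = 4.49/7.65 = 0.587.
Ranked: B > A > D > E.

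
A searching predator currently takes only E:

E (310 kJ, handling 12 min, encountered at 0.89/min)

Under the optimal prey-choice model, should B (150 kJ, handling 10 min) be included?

On E alone, R = ΣλE/(1+Σλh) = 275.9/11.68 = 23.62 kJ/min.
Profitability of B: 150/10 = 15 kJ/min.
15 < 23.62, so adding B would lower the average — exclude it.

No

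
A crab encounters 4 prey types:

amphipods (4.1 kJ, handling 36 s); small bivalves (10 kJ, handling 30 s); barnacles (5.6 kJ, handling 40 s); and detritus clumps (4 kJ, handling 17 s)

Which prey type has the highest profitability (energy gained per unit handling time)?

In descending order of E/h:
small bivalves: 10/30 = 0.333 kJ/s
detritus clumps: 4/17 = 0.235 kJ/s
barnacles: 5.6/40 = 0.14 kJ/s
amphipods: 4.1/36 = 0.114 kJ/s

small bivalves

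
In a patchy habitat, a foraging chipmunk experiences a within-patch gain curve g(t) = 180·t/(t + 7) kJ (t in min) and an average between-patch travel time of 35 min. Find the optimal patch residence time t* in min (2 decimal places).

15.65 min

By the marginal value theorem, leave when the instantaneous gain rate g'(t) equals the habitat-wide average g(t)/(T + t).
g'(t) = 180·7/(t + 7)². Setting 180·7/(t+7)² = 180t/[(t+7)(35+t)] gives 7(35+t) = t(t+7), so t² = 7×35 = 245.
t* = √245 = 15.65 min.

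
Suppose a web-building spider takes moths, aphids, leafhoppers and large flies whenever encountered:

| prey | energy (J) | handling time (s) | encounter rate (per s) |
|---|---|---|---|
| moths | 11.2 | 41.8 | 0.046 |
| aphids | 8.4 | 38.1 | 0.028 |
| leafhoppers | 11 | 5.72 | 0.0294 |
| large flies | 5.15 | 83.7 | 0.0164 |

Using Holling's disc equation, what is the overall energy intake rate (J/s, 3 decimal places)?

R = Σλ_iE_i / (1 + Σλ_ih_i)
Numerator: 0.046×11.2 + 0.028×8.4 + 0.0294×11 + 0.0164×5.15 = 1.158
Denominator: 1 + 0.046×41.8 + 0.028×38.1 + 0.0294×5.72 + 0.0164×83.7 = 5.53
R = 1.158/5.53 = 0.2094 J/s

0.209 J/s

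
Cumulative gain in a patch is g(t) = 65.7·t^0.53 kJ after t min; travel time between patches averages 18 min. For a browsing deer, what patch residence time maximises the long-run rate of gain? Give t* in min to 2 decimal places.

20.30 min

Maximise g(t)/(T+t): set derivative to zero → g'(t)(T+t) = g(t).
g'(t) = 0.53·65.7·t^-0.47. Setting 0.53·65.7·t^-0.47 = 65.7·t^0.53/(18+t) gives 0.53(18+t) = t, so 0.47·t = 0.53×18.
t* = 0.53×18/0.47 = 20.3 min.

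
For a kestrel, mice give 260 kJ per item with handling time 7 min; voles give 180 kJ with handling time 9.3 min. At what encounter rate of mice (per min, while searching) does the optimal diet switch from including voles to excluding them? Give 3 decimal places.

The zero-one rule: include voles iff E₂/h₂ > λE₁/(1+λh₁). Equality gives the switch point.
λE₁h₂ = E₂ + λE₂h₁ ⇒ λ = E₂/(E₁h₂ − E₂h₁) = 180/(2418 − 1260) = 0.1554 per min.

0.155 per min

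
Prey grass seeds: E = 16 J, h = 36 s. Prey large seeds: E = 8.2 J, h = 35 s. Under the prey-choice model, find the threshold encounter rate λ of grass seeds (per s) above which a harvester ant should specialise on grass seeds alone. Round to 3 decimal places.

At the threshold, the rate on grass seeds alone equals the profitability of large seeds: λ·16/(1 + λ·36) = 8.2/35 = 0.2343.
Rearranging, λ(16 − 0.2343×36) = 0.2343, so λ = 0.2343/7.566 = 0.03097 per s.

0.031 per s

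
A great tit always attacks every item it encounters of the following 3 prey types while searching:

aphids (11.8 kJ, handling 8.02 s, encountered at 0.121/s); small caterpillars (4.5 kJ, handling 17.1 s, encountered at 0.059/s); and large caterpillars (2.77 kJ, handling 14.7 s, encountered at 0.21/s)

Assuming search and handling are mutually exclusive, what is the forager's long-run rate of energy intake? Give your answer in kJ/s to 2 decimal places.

0.38 kJ/s

Energy encountered per unit search time: 0.121×11.8 + 0.059×4.5 + 0.21×2.77 = 2.275 kJ/s.
Handling time per unit search time: 0.121×8.02 + 0.059×17.1 + 0.21×14.7 = 5.066.
Rate = 2.275/(1 + 5.066) = 0.375 kJ/s.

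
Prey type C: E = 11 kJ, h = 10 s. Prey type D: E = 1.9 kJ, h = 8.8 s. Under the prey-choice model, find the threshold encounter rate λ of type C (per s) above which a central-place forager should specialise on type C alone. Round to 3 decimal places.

0.024 per s

Drop type D once their profitability E₂/h₂ falls below the rate achievable on type C alone: E₂/h₂ = λE₁/(1 + λh₁).
Solve for λ: λE₁h₂ = E₂(1 + λh₁) → λ(E₁h₂ − E₂h₁) = E₂ → λ = E₂/(E₁h₂ − E₂h₁).
λ = 1.9/(11×8.8 − 1.9×10) = 1.9/77.8 = 0.02442 per s.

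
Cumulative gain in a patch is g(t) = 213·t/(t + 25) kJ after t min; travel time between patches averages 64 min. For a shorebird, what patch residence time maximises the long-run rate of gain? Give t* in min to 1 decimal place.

Optimal t* satisfies g'(t*) = g(t*)/(T + t*).
g'(t) = 213·25/(t + 25)². Setting 213·25/(t+25)² = 213t/[(t+25)(64+t)] gives 25(64+t) = t(t+25), so t² = 25×64 = 1600.
t* = √1600 = 40 min.

40.0 min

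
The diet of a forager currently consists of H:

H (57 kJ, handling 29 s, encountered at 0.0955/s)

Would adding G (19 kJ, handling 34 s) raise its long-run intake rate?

Current rate: (0.0955×57)/(1 + 0.0955×29) = 1.444 kJ/s.
Profitability of G: 19/34 = 0.5588 kJ/s.
0.5588 < 1.444, so adding G would lower the average — exclude it.

No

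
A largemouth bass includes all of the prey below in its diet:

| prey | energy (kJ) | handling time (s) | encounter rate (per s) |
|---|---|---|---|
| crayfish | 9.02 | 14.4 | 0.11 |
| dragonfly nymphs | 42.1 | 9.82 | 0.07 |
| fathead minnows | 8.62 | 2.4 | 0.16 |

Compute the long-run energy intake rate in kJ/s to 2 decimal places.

R = Σλ_iE_i / (1 + Σλ_ih_i)
Numerator: 0.11×9.02 + 0.07×42.1 + 0.16×8.62 = 5.318
Denominator: 1 + 0.11×14.4 + 0.07×9.82 + 0.16×2.4 = 3.655
R = 5.318/3.655 = 1.455 kJ/s

1.45 kJ/s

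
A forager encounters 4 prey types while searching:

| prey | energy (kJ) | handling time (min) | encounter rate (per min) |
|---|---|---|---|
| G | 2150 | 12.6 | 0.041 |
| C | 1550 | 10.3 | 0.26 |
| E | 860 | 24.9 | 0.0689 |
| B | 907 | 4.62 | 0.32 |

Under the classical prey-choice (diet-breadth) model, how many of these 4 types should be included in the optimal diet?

3

Rank by E/h (kJ/min): B 196, G 171, C 150, E 34.5. Include each in turn until the next type's E/h falls below the running intake rate.
Rate on top 1: 117.1. G: 171 > 117.1 → include.
Rate on top 2: 126.3. C: 150 > 126.3 → include.
Rate on top 3: 137.7. E: 34.5 < 137.7 → exclude; stop.
Optimal diet: B, G, C — 3 of 4 types.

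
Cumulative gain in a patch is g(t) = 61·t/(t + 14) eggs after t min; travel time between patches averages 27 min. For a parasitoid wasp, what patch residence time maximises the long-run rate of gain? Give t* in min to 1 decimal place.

Maximise g(t)/(T+t): set derivative to zero → g'(t)(T+t) = g(t).
g'(t) = 61·14/(t + 14)². Setting 61·14/(t+14)² = 61t/[(t+14)(27+t)] gives 14(27+t) = t(t+14), so t² = 14×27 = 378.
t* = √378 = 19.44 min.

19.4 min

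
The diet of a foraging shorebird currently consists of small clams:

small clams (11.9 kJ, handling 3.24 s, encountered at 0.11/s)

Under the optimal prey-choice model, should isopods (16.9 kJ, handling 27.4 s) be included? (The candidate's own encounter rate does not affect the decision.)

Intake rate on the current diet: R = (0.11×11.9) / (1 + 0.11×3.24) = 1.309/1.356 = 0.9651 kJ/s.
isopods: E/h = 16.9/27.4 = 0.6168 kJ/s.
Since 0.6168 < R, time spent handling isopods is better spent searching.

No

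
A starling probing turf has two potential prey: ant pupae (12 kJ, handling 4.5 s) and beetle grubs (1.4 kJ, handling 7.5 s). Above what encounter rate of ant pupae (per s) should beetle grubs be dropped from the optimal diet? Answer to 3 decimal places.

0.017 per s

Drop beetle grubs once their profitability E₂/h₂ falls below the rate achievable on ant pupae alone: E₂/h₂ = λE₁/(1 + λh₁).
Solve for λ: λE₁h₂ = E₂(1 + λh₁) → λ(E₁h₂ − E₂h₁) = E₂ → λ = E₂/(E₁h₂ − E₂h₁).
λ = 1.4/(12×7.5 − 1.4×4.5) = 1.4/83.7 = 0.01673 per s.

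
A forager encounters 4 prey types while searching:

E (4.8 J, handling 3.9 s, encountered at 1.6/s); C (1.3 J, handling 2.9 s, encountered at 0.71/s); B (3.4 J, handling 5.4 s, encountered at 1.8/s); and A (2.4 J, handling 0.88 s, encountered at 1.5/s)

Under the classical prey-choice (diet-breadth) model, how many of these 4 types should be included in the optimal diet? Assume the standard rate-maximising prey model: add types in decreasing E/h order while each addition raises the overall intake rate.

1

Profitabilities (E/h, J/s): A 2.73, E 1.23, B 0.63, C 0.448. Add prey in this order while the next type's profitability exceeds the intake rate on those already taken.
Rate on top 1: 1.552. E: 1.23 < 1.552 → exclude; stop.
Optimal diet: A — 1 of 4 types.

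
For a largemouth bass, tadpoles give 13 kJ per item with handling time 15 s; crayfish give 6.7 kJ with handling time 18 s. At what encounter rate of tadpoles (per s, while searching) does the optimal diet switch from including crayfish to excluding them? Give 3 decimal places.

Drop crayfish once their profitability E₂/h₂ falls below the rate achievable on tadpoles alone: E₂/h₂ = λE₁/(1 + λh₁).
Solve for λ: λE₁h₂ = E₂(1 + λh₁) → λ(E₁h₂ − E₂h₁) = E₂ → λ = E₂/(E₁h₂ − E₂h₁).
λ = 6.7/(13×18 − 6.7×15) = 6.7/133.5 = 0.05019 per s.

0.050 per s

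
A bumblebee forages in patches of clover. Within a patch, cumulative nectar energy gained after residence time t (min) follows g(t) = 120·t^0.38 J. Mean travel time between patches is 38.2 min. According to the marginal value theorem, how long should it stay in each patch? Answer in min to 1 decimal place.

23.4 min

Maximise g(t)/(T+t): set derivative to zero → g'(t)(T+t) = g(t).
g'(t) = 0.38·120·t^-0.62. Setting 0.38·120·t^-0.62 = 120·t^0.38/(38.2+t) gives 0.38(38.2+t) = t, so 0.62·t = 0.38×38.2.
t* = 0.38×38.2/0.62 = 23.41 min.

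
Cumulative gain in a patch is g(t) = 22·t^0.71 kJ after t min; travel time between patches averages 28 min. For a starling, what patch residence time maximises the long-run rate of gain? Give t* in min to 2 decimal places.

68.55 min

Optimal t* satisfies g'(t*) = g(t*)/(T + t*).
g'(t) = 0.71·22·t^-0.29. Setting 0.71·22·t^-0.29 = 22·t^0.71/(28+t) gives 0.71(28+t) = t, so 0.29·t = 0.71×28.
t* = 0.71×28/0.29 = 68.55 min.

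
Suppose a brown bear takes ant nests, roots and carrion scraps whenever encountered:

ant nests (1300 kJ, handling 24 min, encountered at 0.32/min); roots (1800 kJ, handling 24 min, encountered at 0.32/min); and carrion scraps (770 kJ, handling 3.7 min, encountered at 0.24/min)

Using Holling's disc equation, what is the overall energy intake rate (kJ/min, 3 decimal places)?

Energy encountered per unit search time: 0.32×1300 + 0.32×1800 + 0.24×770 = 1177 kJ/min.
Handling time per unit search time: 0.32×24 + 0.32×24 + 0.24×3.7 = 16.25.
Rate = 1177/(1 + 16.25) = 68.23 kJ/min.

68.228 kJ/min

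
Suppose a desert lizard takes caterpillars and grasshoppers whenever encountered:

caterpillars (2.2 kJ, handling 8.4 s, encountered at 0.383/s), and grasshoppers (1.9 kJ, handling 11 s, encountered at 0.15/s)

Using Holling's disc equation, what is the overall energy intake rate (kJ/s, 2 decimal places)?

R = Σλ_iE_i / (1 + Σλ_ih_i)
Numerator: 0.383×2.2 + 0.15×1.9 = 1.128
Denominator: 1 + 0.383×8.4 + 0.15×11 = 5.867
R = 1.128/5.867 = 0.1922 kJ/s

0.19 kJ/s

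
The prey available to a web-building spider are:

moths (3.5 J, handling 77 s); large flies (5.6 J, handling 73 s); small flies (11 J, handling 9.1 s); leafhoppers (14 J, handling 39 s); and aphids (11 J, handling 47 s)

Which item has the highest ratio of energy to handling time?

In descending order of E/h:
small flies: 11/9.1 = 1.21 J/s
leafhoppers: 14/39 = 0.359 J/s
aphids: 11/47 = 0.234 J/s
large flies: 5.6/73 = 0.0767 J/s
moths: 3.5/77 = 0.0455 J/s

small flies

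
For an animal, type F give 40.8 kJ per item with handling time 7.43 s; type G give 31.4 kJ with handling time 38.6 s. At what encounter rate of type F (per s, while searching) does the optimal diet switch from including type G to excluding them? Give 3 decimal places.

0.023 per s

Drop type G once their profitability E₂/h₂ falls below the rate achievable on type F alone: E₂/h₂ = λE₁/(1 + λh₁).
Solve for λ: λE₁h₂ = E₂(1 + λh₁) → λ(E₁h₂ − E₂h₁) = E₂ → λ = E₂/(E₁h₂ − E₂h₁).
λ = 31.4/(40.8×38.6 − 31.4×7.43) = 31.4/1342 = 0.02341 per s.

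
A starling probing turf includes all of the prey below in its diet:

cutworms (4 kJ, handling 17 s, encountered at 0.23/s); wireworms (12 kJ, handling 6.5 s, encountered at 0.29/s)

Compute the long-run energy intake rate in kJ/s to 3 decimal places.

0.648 kJ/s

Energy encountered per unit search time: 0.23×4 + 0.29×12 = 4.4 kJ/s.
Handling time per unit search time: 0.23×17 + 0.29×6.5 = 5.795.
Rate = 4.4/(1 + 5.795) = 0.6475 kJ/s.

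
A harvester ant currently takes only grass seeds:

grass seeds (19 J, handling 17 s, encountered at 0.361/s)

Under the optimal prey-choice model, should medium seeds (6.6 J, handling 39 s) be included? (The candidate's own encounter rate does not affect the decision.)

On grass seeds alone, R = ΣλE/(1+Σλh) = 6.859/7.137 = 0.961 J/s.
medium seeds: E/h = 6.6/39 = 0.1692 J/s.
Since 0.1692 < R, time spent handling medium seeds is better spent searching.

No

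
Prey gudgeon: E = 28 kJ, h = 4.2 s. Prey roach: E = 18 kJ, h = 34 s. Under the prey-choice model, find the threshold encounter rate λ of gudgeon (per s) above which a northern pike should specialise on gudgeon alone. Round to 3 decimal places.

The zero-one rule: include roach iff E₂/h₂ > λE₁/(1+λh₁). Equality gives the switch point.
λE₁h₂ = E₂ + λE₂h₁ ⇒ λ = E₂/(E₁h₂ − E₂h₁) = 18/(952 − 75.6) = 0.02054 per s.

0.021 per s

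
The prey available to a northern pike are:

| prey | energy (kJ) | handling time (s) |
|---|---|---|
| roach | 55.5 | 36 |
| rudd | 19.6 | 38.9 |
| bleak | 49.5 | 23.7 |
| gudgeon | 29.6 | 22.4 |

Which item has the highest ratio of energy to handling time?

bleak

In descending order of E/h:
bleak: 49.5/23.7 = 2.09 kJ/s
roach: 55.5/36 = 1.54 kJ/s
gudgeon: 29.6/22.4 = 1.32 kJ/s
rudd: 19.6/38.9 = 0.504 kJ/s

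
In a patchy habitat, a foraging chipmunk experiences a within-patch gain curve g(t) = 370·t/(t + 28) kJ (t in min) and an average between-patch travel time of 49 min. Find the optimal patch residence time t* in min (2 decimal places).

Optimal t* satisfies g'(t*) = g(t*)/(T + t*).
g'(t) = 370·28/(t + 28)². Setting 370·28/(t+28)² = 370t/[(t+28)(49+t)] gives 28(49+t) = t(t+28), so t² = 28×49 = 1372.
t* = √1372 = 37.04 min.

37.04 min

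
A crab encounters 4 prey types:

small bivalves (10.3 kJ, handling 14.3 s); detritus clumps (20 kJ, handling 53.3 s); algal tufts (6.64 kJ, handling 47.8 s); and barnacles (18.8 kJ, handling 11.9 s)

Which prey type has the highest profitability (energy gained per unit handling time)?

Profitability E/h (kJ/s): small bivalves = 10.3/14.3 = 0.72, detritus clumps = 20/53.3 = 0.375, algal tufts = 6.64/47.8 = 0.139, barnacles = 18.8/11.9 = 1.58.
Ranked: barnacles > small bivalves > detritus clumps > algal tufts.

barnacles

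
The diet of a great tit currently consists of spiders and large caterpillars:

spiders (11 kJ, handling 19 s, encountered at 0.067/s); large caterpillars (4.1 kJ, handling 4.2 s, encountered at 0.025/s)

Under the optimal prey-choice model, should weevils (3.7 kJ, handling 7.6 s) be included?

Yes

Current rate: (0.067×11 + 0.025×4.1)/(1 + 0.067×19 + 0.025×4.2) = 0.353 kJ/s.
Profitability of weevils: 3.7/7.6 = 0.4868 kJ/s.
0.4868 > 0.353, so adding weevils raises the average — include it.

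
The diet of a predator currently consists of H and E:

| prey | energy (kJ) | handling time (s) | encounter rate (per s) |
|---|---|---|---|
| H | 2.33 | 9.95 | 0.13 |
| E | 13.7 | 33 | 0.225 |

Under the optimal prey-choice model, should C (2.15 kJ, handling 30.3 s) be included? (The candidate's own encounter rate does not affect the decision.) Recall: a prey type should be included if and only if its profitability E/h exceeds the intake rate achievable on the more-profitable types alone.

Intake rate on the current diet: R = (0.13×2.33 + 0.225×13.7) / (1 + 0.13×9.95 + 0.225×33) = 3.385/9.718 = 0.3483 kJ/s.
Profitability of C: 2.15/30.3 = 0.07096 kJ/s.
0.07096 < 0.3483, so adding C would lower the average — exclude it.

No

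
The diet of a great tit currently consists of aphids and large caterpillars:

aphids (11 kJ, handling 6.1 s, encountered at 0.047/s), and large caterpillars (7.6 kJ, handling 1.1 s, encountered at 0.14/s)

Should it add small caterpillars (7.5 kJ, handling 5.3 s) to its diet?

On aphids and large caterpillars alone, R = ΣλE/(1+Σλh) = 1.581/1.441 = 1.097 kJ/s.
Profitability of small caterpillars: 7.5/5.3 = 1.415 kJ/s.
1.415 > 1.097, so adding small caterpillars raises the average — include it.

Yes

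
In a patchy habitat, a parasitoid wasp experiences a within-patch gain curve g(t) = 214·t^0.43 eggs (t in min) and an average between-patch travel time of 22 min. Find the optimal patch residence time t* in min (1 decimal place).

By the marginal value theorem, leave when the instantaneous gain rate g'(t) equals the habitat-wide average g(t)/(T + t).
g'(t) = 0.43·214·t^-0.57. Setting 0.43·214·t^-0.57 = 214·t^0.43/(22+t) gives 0.43(22+t) = t, so 0.57·t = 0.43×22.
t* = 0.43×22/0.57 = 16.6 min.

16.6 min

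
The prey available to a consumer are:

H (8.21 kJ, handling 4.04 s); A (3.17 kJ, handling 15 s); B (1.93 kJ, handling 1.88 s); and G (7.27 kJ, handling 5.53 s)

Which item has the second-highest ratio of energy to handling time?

G

In descending order of E/h:
H: 8.21/4.04 = 2.03 kJ/s
G: 7.27/5.53 = 1.31 kJ/s
B: 1.93/1.88 = 1.03 kJ/s
A: 3.17/15 = 0.211 kJ/s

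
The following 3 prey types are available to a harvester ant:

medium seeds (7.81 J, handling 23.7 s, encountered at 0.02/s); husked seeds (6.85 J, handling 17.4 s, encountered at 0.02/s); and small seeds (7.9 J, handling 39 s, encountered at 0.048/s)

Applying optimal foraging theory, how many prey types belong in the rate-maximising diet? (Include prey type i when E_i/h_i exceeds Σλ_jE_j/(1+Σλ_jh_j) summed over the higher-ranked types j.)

3

Rank by E/h (J/s): husked seeds 0.394, medium seeds 0.33, small seeds 0.203. Include each in turn until the next type's E/h falls below the running intake rate.
Rate on top 1: 0.1016. medium seeds: 0.33 > 0.1016 → include.
Rate on top 2: 0.1609. small seeds: 0.203 > 0.1609 → include.
Optimal diet: husked seeds, medium seeds, small seeds — 3 of 3 types.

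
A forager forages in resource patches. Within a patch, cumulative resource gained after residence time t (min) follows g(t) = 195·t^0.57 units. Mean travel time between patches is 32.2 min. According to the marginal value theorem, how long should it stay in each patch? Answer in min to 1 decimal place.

Maximise g(t)/(T+t): set derivative to zero → g'(t)(T+t) = g(t).
g'(t) = 0.57·195·t^-0.43. Setting 0.57·195·t^-0.43 = 195·t^0.57/(32.2+t) gives 0.57(32.2+t) = t, so 0.43·t = 0.57×32.2.
t* = 0.57×32.2/0.43 = 42.68 min.

42.7 min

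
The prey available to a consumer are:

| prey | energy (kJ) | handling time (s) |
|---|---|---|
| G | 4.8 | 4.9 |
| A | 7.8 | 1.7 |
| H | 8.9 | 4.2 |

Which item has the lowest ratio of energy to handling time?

Profitability E/h (kJ/s): G = 4.8/4.9 = 0.98, A = 7.8/1.7 = 4.59, H = 8.9/4.2 = 2.12.
Ranked: A > H > G.

G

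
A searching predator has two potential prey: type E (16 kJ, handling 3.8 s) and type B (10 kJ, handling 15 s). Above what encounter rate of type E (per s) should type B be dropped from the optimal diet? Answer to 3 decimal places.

0.050 per s

The zero-one rule: include type B iff E₂/h₂ > λE₁/(1+λh₁). Equality gives the switch point.
λE₁h₂ = E₂ + λE₂h₁ ⇒ λ = E₂/(E₁h₂ − E₂h₁) = 10/(240 − 38) = 0.0495 per s.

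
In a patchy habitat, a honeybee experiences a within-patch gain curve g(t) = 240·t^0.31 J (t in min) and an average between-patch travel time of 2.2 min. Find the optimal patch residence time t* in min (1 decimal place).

1.0 min

Optimal t* satisfies g'(t*) = g(t*)/(T + t*).
g'(t) = 0.31·240·t^-0.69. Setting 0.31·240·t^-0.69 = 240·t^0.31/(2.2+t) gives 0.31(2.2+t) = t, so 0.69·t = 0.31×2.2.
t* = 0.31×2.2/0.69 = 0.9884 min.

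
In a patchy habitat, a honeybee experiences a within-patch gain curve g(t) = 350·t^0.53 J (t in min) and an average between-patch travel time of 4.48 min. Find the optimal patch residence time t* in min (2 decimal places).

By the marginal value theorem, leave when the instantaneous gain rate g'(t) equals the habitat-wide average g(t)/(T + t).
g'(t) = 0.53·350·t^-0.47. Setting 0.53·350·t^-0.47 = 350·t^0.53/(4.48+t) gives 0.53(4.48+t) = t, so 0.47·t = 0.53×4.48.
t* = 0.53×4.48/0.47 = 5.052 min.

5.05 min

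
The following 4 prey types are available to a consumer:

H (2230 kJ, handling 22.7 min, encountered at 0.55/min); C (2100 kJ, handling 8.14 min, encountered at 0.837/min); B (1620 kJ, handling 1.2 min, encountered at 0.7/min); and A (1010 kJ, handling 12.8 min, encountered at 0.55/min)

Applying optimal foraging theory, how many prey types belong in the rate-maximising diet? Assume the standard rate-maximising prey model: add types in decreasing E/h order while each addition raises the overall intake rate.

1

Profitabilities (E/h, kJ/min): B 1.35e+03, C 258, H 98.2, A 78.9. Add prey in this order while the next type's profitability exceeds the intake rate on those already taken.
Rate on top 1: 616.3. C: 258 < 616.3 → exclude; stop.
Optimal diet: B — 1 of 4 types.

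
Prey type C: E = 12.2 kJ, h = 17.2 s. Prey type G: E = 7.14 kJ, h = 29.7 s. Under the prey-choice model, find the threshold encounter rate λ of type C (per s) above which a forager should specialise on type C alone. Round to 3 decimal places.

Drop type G once their profitability E₂/h₂ falls below the rate achievable on type C alone: E₂/h₂ = λE₁/(1 + λh₁).
Solve for λ: λE₁h₂ = E₂(1 + λh₁) → λ(E₁h₂ − E₂h₁) = E₂ → λ = E₂/(E₁h₂ − E₂h₁).
λ = 7.14/(12.2×29.7 − 7.14×17.2) = 7.14/239.5 = 0.02981 per s.

0.030 per s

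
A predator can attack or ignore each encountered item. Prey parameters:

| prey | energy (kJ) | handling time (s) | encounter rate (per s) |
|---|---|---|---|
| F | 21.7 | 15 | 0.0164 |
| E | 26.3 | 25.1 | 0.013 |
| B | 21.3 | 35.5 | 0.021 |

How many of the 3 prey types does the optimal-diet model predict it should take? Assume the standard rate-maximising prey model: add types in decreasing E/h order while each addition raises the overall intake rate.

Profitabilities (E/h, kJ/s): F 1.45, E 1.05, B 0.6. Add prey in this order while the next type's profitability exceeds the intake rate on those already taken.
Rate on top 1: 0.2856. E: 1.05 > 0.2856 → include.
Rate on top 2: 0.4438. B: 0.6 > 0.4438 → include.
Optimal diet: F, E, B — 3 of 3 types.

3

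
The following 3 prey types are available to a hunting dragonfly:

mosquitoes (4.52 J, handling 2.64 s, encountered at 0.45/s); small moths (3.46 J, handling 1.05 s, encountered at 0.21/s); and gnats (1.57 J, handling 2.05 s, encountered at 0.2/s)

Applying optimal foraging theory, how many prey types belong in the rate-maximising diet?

Rank by E/h (J/s): small moths 3.3, mosquitoes 1.71, gnats 0.766. Include each in turn until the next type's E/h falls below the running intake rate.
Rate on top 1: 0.5953. mosquitoes: 1.71 > 0.5953 → include.
Rate on top 2: 1.146. gnats: 0.766 < 1.146 → exclude; stop.
Optimal diet: small moths, mosquitoes — 2 of 3 types.

2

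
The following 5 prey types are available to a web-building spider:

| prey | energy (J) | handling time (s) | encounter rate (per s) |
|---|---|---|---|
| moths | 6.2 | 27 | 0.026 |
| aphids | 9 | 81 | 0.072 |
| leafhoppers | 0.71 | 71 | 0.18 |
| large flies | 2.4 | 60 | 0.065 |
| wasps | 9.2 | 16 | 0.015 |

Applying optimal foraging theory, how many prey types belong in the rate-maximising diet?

2

E/h in descending order: wasps 0.575, moths 0.23, aphids 0.111, large flies 0.04, leafhoppers 0.01 J/s. The optimal diet is the largest prefix of this list for which every included type satisfies E_i/h_i > R on the types above it.
Rate on top 1: 0.1113. moths: 0.23 > 0.1113 → include.
Rate on top 2: 0.1541. aphids: 0.111 < 0.1541 → exclude; stop.
Optimal diet: wasps, moths — 2 of 5 types.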